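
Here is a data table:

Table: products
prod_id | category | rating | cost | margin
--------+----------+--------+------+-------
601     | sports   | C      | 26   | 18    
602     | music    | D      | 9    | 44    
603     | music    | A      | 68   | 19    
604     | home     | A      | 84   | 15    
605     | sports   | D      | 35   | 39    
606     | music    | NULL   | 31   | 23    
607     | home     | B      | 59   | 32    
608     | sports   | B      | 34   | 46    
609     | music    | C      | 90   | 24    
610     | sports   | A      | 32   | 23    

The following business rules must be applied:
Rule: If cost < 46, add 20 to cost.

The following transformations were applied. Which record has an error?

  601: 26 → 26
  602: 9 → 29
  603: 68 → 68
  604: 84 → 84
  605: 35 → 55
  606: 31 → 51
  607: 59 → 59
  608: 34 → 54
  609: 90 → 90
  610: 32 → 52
Record 601 has an error. The correct transformed value should be 46, not 26.

Step 1: Check each record against the rule
Step 2: Record 601 has cost = 26
Step 3: Since 26 < 46, the bonus should have been applied
Step 4: Correct value = 46, but claimed value = 26
Conclusion: Record 601 has the error.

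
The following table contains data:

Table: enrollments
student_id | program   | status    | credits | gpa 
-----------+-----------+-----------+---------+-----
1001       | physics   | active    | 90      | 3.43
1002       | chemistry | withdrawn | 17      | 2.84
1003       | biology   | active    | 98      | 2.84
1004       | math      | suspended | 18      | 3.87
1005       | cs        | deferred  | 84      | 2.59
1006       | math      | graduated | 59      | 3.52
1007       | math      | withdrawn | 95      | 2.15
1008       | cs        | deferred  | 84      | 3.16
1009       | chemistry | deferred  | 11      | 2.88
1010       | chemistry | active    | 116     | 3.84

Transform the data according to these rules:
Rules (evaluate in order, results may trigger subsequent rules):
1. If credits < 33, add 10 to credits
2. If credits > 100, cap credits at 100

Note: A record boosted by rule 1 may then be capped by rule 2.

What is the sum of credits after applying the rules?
686

Step 1: Apply rule 1 to records with credits < 33
  - 3 records get bonus of 10
  - Of these, 0 records then exceed 100 and get capped
Step 2: Apply rule 2 to records with credits > 100
  - 1 records (original) are capped
Step 3: Calculate final sum = 686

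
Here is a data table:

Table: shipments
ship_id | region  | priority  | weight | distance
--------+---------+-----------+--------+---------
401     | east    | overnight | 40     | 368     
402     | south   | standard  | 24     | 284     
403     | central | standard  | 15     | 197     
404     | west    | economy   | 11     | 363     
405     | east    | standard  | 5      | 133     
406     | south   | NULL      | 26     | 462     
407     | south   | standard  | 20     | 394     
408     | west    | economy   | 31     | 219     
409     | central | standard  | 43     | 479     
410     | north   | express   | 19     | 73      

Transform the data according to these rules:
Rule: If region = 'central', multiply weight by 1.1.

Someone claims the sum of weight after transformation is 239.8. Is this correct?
Yes, the result is correct.

Step 1: Calculate the correct sum after transformation
Step 2: Apply multiplier 1.1 to records where region = 'central'
Step 3: Correct result = 239.8
Step 4: Claimed result = 239.8
Step 5: 239.8 = 239.8 ✓
Conclusion: The claimed result is correct.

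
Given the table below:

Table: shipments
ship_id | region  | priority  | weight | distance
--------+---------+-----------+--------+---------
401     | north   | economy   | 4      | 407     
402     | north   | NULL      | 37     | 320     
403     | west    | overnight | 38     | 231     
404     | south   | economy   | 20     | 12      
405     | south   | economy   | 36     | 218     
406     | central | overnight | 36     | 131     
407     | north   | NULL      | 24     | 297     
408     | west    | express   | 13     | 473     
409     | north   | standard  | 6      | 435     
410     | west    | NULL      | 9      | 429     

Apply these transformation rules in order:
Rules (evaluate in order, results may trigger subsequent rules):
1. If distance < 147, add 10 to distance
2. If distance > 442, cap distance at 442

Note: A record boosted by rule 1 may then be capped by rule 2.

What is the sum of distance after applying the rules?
2942

Step 1: Apply rule 1 to records with distance < 147
  - 2 records get bonus of 10
  - Of these, 0 records then exceed 442 and get capped
Step 2: Apply rule 2 to records with distance > 442
  - 1 records (original) are capped
Step 3: Calculate final sum = 2942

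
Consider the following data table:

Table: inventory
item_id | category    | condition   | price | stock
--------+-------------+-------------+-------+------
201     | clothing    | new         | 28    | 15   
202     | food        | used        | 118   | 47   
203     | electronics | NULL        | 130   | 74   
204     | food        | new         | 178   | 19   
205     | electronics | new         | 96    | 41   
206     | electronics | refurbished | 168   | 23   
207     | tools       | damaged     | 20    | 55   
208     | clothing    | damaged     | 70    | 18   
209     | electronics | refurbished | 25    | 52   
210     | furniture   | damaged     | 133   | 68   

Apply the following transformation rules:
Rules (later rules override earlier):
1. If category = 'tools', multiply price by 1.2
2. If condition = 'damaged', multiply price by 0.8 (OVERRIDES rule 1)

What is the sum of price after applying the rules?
921.4

Step 1: Rule 2 takes priority for records with condition = 'damaged'
  - 3 records: 223 × 0.8 = 178.4
Step 2: Rule 1 applies to remaining records with category = 'tools'
  - 0 records: 0 × 1.2 = 0.0
Step 3: Other records unchanged: 743
Step 4: Final sum = 178.4 + 0.0 + 743 = 921.4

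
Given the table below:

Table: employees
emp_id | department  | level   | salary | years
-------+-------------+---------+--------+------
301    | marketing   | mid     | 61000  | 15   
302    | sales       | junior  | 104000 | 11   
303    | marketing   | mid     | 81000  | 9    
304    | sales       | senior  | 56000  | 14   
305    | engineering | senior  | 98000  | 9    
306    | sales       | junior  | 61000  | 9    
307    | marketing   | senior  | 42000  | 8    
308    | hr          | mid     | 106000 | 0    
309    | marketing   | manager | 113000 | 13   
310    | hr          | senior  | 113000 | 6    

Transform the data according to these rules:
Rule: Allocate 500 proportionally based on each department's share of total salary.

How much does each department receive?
engineering: 58.68, hr: 131.14, marketing: 177.84, sales: 132.34

Step 1: Calculate total salary = 835000
Step 2: Calculate each department's proportion:
  engineering: 98000/835000 = 11.74% → 58.68
  hr: 219000/835000 = 26.23% → 131.14
  marketing: 297000/835000 = 35.57% → 177.84
  sales: 221000/835000 = 26.47% → 132.34
Step 3: Verify: sum of allocations ≈ 500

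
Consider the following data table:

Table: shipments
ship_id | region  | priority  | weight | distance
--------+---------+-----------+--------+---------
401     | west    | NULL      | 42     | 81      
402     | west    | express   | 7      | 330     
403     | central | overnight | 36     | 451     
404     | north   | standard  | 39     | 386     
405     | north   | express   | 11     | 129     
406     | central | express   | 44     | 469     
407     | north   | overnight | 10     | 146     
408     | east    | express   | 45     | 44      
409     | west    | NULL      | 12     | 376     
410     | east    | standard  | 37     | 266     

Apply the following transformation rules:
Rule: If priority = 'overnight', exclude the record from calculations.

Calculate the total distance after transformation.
2081

Step 1: Identify records where priority = 'overnight'
Step 2: The excluded records sum to 597
Step 3: Original total distance = 2678
Step 4: Remaining total = 2678 - 597 = 2081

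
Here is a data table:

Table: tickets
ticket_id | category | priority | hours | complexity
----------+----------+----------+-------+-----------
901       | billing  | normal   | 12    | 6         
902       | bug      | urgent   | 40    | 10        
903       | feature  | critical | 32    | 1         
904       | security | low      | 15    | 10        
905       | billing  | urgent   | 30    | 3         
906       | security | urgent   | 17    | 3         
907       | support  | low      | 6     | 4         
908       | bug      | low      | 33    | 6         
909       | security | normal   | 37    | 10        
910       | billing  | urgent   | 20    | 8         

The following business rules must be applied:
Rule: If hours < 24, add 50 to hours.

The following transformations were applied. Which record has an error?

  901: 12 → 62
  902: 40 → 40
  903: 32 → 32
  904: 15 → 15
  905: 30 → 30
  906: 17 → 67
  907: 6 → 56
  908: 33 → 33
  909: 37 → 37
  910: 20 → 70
Record 904 has an error. The correct transformed value should be 65, not 15.

Step 1: Check each record against the rule
Step 2: Record 904 has hours = 15
Step 3: Since 15 < 24, the bonus should have been applied
Step 4: Correct value = 65, but claimed value = 15
Conclusion: Record 904 has the error.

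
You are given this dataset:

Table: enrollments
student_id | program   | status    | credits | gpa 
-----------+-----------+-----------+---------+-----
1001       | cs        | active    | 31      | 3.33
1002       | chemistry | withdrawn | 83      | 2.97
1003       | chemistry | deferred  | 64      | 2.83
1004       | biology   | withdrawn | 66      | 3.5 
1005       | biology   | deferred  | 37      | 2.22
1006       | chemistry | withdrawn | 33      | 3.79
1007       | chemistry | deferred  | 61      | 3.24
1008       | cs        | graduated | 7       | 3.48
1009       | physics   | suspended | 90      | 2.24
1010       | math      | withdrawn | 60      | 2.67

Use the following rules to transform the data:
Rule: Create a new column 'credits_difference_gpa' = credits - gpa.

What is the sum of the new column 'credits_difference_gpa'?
501.73

Step 1: For each record, compute credits - gpa
Example calculations:
  31 - 3.33 = 27.67
  83 - 2.97 = 80.03
  64 - 2.83 = 61.17
  ...
Step 2: Sum all derived values
Step 3: Total = 501.73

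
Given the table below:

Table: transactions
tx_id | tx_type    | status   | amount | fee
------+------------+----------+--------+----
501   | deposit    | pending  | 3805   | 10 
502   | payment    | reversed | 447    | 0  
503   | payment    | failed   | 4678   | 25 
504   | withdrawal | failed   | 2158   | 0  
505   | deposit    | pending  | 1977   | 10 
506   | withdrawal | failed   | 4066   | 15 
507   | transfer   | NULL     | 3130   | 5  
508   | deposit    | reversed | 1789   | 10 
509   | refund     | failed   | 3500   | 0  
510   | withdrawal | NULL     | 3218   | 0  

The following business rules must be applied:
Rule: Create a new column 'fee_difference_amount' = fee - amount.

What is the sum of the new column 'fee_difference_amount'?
-28693

Step 1: For each record, compute fee - amount
Example calculations:
  10 - 3805 = -3795
  0 - 447 = -447
  25 - 4678 = -4653
  ...
Step 2: Sum all derived values
Step 3: Total = -28693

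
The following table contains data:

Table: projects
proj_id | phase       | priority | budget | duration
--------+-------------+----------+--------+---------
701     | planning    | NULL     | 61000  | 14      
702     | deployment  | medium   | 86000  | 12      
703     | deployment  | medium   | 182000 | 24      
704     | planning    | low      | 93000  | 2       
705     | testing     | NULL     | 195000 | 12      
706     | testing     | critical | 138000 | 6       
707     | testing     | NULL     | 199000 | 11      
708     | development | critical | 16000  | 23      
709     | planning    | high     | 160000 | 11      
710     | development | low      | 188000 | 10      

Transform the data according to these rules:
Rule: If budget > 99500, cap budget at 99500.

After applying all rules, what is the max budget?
99500

Step 1: Original maximum budget = 199000
Step 2: Apply cap at 99500
Step 3: 6 records had budget > 99500 and were capped
Step 4: Maximum after transformation = 99500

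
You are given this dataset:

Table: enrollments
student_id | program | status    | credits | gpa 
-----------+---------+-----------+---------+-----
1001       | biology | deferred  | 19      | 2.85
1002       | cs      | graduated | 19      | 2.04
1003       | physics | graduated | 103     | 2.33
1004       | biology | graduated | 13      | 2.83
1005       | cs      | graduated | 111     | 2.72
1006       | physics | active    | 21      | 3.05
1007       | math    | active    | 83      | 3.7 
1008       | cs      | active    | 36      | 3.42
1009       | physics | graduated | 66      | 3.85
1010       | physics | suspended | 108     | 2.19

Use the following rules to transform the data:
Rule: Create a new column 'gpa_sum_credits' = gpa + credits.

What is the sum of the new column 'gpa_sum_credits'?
607.98

Step 1: For each record, compute gpa + credits
Example calculations:
  2.85 + 19 = 21.85
  2.04 + 19 = 21.04
  2.33 + 103 = 105.33
  ...
Step 2: Sum all derived values
Step 3: Total = 607.98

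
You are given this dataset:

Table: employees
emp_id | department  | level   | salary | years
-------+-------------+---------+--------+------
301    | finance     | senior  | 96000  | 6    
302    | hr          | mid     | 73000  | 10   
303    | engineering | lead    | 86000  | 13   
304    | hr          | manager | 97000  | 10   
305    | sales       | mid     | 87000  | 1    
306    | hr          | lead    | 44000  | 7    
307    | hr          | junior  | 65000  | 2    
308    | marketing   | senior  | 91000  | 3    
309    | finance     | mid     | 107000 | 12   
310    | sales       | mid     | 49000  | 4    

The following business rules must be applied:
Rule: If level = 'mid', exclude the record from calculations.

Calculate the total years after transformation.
41

Step 1: Identify records where level = 'mid'
Step 2: The excluded records sum to 27
Step 3: Original total years = 68
Step 4: Remaining total = 68 - 27 = 41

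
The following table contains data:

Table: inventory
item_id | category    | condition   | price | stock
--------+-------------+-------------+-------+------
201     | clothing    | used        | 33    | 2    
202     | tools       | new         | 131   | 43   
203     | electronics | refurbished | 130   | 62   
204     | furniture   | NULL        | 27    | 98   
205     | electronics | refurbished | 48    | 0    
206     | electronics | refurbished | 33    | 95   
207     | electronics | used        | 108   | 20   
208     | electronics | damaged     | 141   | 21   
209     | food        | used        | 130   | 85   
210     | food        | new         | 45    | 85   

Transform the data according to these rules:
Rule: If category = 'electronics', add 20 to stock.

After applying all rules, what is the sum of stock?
611

Step 1: Count records where category = 'electronics': 5
Step 2: Total bonus added: 5 × 20 = 100
Step 3: Original sum of stock: 511
Step 4: Final sum = 511 + 100 = 611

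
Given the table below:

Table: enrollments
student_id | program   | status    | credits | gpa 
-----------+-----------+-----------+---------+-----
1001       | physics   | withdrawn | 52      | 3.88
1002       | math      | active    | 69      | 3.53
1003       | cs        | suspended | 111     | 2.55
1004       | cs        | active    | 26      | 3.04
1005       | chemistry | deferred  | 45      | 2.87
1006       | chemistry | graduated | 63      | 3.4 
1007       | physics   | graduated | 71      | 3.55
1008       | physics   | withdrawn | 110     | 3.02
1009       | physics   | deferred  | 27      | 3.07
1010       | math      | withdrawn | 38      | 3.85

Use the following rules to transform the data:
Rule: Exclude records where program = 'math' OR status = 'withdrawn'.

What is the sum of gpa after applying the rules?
18.48

Step 1: Find records where program = 'math' OR status = 'withdrawn'
Step 2: 4 records match, summing to 14.28
Step 3: Original sum: 32.76
Step 4: Remaining sum = 32.76 - 14.28 = 18.48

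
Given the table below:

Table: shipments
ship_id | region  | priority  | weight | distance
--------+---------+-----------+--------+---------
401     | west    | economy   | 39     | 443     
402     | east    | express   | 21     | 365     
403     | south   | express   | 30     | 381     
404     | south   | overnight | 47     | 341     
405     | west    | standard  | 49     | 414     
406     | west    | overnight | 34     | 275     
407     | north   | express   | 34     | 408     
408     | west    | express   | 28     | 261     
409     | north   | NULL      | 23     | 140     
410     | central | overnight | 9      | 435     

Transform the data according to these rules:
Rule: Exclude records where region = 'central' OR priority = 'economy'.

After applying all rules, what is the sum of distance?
2585

Step 1: Find records where region = 'central' OR priority = 'economy'
Step 2: 2 records match, summing to 878
Step 3: Original sum: 3463
Step 4: Remaining sum = 3463 - 878 = 2585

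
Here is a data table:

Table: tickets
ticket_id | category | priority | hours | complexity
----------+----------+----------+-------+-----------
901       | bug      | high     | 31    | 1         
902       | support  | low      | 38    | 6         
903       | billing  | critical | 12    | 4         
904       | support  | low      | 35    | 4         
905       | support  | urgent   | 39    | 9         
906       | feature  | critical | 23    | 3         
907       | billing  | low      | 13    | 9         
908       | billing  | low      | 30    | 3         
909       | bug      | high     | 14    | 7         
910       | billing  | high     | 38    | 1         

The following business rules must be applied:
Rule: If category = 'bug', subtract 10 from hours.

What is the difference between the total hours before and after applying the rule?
20

Step 1: Original sum of hours = 273
Step 2: 2 records have category = 'bug'
Step 3: Each affected record changes by -10
Step 4: Total change = 2 × -10 = -20
Step 5: New sum = 273 + -20 = 253
Step 6: Difference = |253 - 273| = 20
        (Sum decreased by 20)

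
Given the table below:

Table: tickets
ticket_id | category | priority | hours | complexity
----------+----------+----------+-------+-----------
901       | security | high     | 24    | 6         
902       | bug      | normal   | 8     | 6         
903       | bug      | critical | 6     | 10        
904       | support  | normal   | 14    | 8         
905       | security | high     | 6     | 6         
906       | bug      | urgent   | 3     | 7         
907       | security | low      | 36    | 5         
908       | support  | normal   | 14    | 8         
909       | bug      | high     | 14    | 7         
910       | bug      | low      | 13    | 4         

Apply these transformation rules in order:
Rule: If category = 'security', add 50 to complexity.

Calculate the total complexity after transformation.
217

Step 1: Count records where category = 'security': 3
Step 2: Total bonus added: 3 × 50 = 150
Step 3: Original sum of complexity: 67
Step 4: Final sum = 67 + 150 = 217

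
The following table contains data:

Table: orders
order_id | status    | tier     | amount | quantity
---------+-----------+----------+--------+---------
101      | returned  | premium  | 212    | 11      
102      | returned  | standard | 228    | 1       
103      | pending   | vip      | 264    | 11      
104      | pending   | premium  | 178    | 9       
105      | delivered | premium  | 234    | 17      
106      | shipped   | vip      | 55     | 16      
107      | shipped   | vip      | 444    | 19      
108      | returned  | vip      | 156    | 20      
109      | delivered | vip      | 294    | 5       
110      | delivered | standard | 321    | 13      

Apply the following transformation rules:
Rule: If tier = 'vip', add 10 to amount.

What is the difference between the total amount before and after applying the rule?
50

Step 1: Original sum of amount = 2386
Step 2: 5 records have tier = 'vip'
Step 3: Each affected record changes by 10
Step 4: Total change = 5 × 10 = 50
Step 5: New sum = 2386 + 50 = 2436
Step 6: Difference = |2436 - 2386| = 50
        (Sum increased by 50)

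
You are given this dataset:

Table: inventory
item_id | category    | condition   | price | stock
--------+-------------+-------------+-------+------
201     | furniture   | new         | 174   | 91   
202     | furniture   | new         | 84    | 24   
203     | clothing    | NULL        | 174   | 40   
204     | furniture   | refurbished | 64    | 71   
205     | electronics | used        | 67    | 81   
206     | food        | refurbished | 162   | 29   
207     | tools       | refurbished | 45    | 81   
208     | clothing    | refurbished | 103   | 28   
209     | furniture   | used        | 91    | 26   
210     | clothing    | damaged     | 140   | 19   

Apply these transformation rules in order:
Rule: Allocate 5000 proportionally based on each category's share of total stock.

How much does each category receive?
clothing: 887.76, electronics: 826.53, food: 295.92, furniture: 2163.27, tools: 826.53

Step 1: Calculate total stock = 490
Step 2: Calculate each category's proportion:
  clothing: 87/490 = 17.76% → 887.76
  electronics: 81/490 = 16.53% → 826.53
  food: 29/490 = 5.92% → 295.92
  furniture: 212/490 = 43.27% → 2163.27
  tools: 81/490 = 16.53% → 826.53
Step 3: Verify: sum of allocations ≈ 5000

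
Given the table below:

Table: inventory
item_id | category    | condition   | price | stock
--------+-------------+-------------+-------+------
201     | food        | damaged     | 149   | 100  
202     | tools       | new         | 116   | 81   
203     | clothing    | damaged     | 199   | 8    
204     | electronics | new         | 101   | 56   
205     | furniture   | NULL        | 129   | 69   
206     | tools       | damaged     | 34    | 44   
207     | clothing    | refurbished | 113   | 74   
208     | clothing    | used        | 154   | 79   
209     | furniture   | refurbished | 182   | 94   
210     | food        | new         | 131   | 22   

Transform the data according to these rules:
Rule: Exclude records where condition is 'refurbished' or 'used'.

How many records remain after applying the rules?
7

Step 1: Count records to exclude
  - 2 (refurbished) + 1 (used) = 3 records
Step 2: Total records: 10
Step 3: Remaining = 10 - 3 = 7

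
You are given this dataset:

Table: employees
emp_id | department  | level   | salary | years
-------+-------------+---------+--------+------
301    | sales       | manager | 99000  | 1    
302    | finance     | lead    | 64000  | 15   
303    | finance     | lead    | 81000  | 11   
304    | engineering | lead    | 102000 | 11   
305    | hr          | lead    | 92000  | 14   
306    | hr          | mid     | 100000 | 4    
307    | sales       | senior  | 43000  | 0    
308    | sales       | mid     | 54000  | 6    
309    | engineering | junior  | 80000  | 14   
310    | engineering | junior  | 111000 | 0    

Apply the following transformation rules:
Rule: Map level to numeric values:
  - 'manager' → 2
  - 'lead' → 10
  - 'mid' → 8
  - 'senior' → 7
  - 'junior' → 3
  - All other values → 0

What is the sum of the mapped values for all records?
71

Step 1: Apply mapping to each record
Step 2: Count by status:
  'manager': 1 records × 2 = 2
  'lead': 4 records × 10 = 40
  'mid': 2 records × 8 = 16
  'senior': 1 records × 7 = 7
  'junior': 2 records × 3 = 6
Step 3: Sum all mapped values = 71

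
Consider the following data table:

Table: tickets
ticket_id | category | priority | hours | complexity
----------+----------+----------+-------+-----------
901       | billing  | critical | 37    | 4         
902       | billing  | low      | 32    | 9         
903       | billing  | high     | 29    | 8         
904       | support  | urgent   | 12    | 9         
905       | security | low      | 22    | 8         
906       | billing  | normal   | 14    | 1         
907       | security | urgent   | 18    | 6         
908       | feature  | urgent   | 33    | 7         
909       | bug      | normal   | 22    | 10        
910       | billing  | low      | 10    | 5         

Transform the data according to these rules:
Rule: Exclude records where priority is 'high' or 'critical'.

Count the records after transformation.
8

Step 1: Count records to exclude
  - 1 (high) + 1 (critical) = 2 records
Step 2: Total records: 10
Step 3: Remaining = 10 - 2 = 8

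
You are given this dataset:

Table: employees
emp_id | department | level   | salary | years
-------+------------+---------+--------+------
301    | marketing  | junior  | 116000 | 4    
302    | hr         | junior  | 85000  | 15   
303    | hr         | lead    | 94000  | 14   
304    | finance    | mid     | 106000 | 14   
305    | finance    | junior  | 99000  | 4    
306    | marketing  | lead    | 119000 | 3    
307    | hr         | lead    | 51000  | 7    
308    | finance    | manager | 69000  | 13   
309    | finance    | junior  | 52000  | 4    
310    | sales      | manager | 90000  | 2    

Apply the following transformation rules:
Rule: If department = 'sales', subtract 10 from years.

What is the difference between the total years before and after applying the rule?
10

Step 1: Original sum of years = 80
Step 2: 1 records have department = 'sales'
Step 3: Each affected record changes by -10
Step 4: Total change = 1 × -10 = -10
Step 5: New sum = 80 + -10 = 70
Step 6: Difference = |70 - 80| = 10
        (Sum decreased by 10)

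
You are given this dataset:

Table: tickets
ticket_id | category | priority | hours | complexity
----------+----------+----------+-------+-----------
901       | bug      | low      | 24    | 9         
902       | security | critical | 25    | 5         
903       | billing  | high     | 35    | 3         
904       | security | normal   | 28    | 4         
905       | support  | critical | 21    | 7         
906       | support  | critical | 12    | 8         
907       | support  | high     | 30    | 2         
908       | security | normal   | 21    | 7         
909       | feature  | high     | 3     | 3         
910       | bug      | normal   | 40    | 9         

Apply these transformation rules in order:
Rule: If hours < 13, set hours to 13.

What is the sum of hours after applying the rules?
250

Step 1: 2 records have hours < 13
Step 2: These records originally summed to 15
Step 3: After setting to minimum: 2 × 13 = 26
Step 4: Unaffected records sum: 224
Step 5: Final sum = 26 + 224 = 250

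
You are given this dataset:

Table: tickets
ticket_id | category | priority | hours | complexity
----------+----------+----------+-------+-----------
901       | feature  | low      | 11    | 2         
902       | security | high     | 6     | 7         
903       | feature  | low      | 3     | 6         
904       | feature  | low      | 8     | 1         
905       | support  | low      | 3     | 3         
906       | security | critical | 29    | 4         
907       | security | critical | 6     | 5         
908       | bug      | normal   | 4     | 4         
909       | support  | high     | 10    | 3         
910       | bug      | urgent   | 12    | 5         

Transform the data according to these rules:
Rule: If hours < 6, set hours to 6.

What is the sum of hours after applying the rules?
100

Step 1: 3 records have hours < 6
Step 2: These records originally summed to 10
Step 3: After setting to minimum: 3 × 6 = 18
Step 4: Unaffected records sum: 82
Step 5: Final sum = 18 + 82 = 100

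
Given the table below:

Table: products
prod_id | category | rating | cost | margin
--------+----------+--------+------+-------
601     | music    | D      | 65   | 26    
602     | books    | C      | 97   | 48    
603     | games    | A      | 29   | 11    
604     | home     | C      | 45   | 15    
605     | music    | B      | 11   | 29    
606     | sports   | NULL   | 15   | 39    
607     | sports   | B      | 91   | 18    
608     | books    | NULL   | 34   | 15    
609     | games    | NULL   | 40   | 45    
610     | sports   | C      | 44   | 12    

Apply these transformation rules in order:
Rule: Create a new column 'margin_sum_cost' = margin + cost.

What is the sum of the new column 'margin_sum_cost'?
729

Step 1: For each record, compute margin + cost
Example calculations:
  26 + 65 = 91
  48 + 97 = 145
  11 + 29 = 40
  ...
Step 2: Sum all derived values
Step 3: Total = 729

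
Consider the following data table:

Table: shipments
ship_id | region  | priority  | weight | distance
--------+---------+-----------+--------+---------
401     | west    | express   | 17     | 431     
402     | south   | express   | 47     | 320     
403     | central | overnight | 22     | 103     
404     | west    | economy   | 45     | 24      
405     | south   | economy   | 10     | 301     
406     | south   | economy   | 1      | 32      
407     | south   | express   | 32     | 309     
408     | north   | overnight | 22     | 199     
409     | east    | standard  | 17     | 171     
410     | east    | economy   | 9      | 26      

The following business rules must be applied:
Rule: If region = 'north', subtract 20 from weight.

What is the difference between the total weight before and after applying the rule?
20

Step 1: Original sum of weight = 222
Step 2: 1 records have region = 'north'
Step 3: Each affected record changes by -20
Step 4: Total change = 1 × -20 = -20
Step 5: New sum = 222 + -20 = 202
Step 6: Difference = |202 - 222| = 20
        (Sum decreased by 20)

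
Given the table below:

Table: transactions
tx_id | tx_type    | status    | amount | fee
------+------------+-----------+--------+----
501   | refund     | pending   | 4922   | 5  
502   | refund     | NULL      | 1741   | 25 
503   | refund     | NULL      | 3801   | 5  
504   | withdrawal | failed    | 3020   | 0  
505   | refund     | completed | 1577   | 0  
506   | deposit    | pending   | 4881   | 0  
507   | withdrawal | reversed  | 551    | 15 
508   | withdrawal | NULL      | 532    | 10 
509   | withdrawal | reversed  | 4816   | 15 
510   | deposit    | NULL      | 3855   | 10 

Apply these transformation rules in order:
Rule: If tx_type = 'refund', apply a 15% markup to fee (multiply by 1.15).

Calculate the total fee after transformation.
90.25

Step 1: Records with tx_type = 'refund' have total fee = 35
Step 2: Apply multiplier: 35 × 1.15 = 40.25
Step 3: Other records total: 50
Step 4: Final sum = 40.25 + 50 = 90.25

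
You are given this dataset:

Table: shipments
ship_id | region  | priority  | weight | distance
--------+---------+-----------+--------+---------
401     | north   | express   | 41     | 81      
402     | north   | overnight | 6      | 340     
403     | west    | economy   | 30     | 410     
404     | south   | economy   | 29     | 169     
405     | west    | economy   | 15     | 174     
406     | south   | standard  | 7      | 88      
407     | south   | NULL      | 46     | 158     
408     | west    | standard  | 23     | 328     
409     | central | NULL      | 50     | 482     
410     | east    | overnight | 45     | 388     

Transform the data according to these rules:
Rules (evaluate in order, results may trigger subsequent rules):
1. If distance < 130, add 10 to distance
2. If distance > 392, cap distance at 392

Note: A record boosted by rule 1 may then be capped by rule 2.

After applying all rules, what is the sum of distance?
2530

Step 1: Apply rule 1 to records with distance < 130
  - 2 records get bonus of 10
  - Of these, 0 records then exceed 392 and get capped
Step 2: Apply rule 2 to records with distance > 392
  - 2 records (original) are capped
Step 3: Calculate final sum = 2530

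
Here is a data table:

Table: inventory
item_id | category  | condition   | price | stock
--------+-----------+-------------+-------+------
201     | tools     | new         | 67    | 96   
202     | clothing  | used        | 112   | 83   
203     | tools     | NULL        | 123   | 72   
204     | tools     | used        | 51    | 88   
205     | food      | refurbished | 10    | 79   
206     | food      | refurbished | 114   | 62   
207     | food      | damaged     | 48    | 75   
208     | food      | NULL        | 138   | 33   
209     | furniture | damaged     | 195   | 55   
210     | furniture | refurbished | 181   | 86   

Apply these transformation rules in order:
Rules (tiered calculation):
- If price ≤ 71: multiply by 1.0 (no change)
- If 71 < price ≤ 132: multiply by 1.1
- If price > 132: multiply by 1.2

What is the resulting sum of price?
1176.7

Step 1: Tier 1 (price ≤ 71): 4 records, sum = 176 × 1.0 = 176.0
Step 2: Tier 2 (71 < price ≤ 132): 3 records, sum = 349 × 1.1 = 383.9
Step 3: Tier 3 (price > 132): 3 records, sum = 514 × 1.2 = 616.8
Step 4: Final sum = 176.0 + 383.9 + 616.8 = 1176.7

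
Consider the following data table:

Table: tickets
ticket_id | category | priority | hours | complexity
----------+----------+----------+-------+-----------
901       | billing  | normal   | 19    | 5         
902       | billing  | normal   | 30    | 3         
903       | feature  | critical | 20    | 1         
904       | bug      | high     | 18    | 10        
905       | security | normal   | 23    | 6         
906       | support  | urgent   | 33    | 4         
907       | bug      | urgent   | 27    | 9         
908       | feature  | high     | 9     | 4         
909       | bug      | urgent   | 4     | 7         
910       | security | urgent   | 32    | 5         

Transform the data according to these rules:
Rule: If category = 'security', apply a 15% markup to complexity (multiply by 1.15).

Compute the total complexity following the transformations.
55.65

Step 1: Records with category = 'security' have total complexity = 11
Step 2: Apply multiplier: 11 × 1.15 = 12.65
Step 3: Other records total: 43
Step 4: Final sum = 12.65 + 43 = 55.65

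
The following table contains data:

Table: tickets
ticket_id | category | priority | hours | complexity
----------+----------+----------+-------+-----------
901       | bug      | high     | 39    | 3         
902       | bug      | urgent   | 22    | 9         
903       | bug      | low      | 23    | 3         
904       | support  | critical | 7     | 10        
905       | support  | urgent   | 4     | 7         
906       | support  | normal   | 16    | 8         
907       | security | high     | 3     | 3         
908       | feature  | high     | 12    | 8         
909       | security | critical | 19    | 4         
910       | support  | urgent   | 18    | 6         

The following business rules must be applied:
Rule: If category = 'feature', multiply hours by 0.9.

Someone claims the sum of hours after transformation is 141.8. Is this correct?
No, the correct result is 161.8.

Step 1: Calculate the correct sum after transformation
Step 2: Apply multiplier 0.9 to records where category = 'feature'
Step 3: Correct result = 161.8
Step 4: Claimed result = 141.8
Step 5: 161.8 ≠ 141.8
Conclusion: The claimed result is incorrect. The correct answer is 161.8.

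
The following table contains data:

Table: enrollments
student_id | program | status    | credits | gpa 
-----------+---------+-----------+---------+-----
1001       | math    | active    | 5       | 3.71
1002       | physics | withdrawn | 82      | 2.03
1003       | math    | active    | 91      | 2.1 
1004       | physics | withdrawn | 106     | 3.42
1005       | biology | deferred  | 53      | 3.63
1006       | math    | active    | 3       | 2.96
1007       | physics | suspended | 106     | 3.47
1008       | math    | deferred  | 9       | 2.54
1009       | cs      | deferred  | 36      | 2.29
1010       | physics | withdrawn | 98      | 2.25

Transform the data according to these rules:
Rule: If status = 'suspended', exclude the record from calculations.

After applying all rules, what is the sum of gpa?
24.93

Step 1: Identify records where status = 'suspended'
Step 2: The excluded records sum to 3.47
Step 3: Original total gpa = 28.4
Step 4: Remaining total = 28.4 - 3.47 = 24.93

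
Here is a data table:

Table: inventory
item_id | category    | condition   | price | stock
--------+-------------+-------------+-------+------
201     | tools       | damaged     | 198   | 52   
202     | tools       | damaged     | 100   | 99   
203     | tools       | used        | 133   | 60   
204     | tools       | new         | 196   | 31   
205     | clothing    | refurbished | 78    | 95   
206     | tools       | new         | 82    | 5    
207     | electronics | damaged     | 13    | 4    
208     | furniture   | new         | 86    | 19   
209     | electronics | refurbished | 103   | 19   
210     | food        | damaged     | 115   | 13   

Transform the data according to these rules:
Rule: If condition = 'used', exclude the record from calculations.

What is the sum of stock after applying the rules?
337

Step 1: Identify records where condition = 'used'
Step 2: The excluded records sum to 60
Step 3: Original total stock = 397
Step 4: Remaining total = 397 - 60 = 337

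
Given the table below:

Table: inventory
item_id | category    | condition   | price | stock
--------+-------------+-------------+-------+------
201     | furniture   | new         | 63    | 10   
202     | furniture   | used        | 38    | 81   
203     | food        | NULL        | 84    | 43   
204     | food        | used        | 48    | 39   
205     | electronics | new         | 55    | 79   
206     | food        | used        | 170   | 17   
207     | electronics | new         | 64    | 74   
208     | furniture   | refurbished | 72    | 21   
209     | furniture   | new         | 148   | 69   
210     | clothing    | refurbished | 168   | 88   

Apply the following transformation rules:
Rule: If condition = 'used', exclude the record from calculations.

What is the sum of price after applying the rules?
654

Step 1: Identify records where condition = 'used'
Step 2: The excluded records sum to 256
Step 3: Original total price = 910
Step 4: Remaining total = 910 - 256 = 654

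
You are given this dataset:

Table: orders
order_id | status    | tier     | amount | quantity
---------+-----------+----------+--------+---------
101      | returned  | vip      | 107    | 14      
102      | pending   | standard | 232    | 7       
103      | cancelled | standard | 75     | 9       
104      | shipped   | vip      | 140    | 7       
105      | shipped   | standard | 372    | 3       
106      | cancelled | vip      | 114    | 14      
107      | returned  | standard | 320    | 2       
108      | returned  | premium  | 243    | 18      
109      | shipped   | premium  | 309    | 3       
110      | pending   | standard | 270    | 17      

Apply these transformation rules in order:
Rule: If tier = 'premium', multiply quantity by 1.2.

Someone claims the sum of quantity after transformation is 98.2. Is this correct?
Yes, the result is correct.

Step 1: Calculate the correct sum after transformation
Step 2: Apply multiplier 1.2 to records where tier = 'premium'
Step 3: Correct result = 98.2
Step 4: Claimed result = 98.2
Step 5: 98.2 = 98.2 ✓
Conclusion: The claimed result is correct.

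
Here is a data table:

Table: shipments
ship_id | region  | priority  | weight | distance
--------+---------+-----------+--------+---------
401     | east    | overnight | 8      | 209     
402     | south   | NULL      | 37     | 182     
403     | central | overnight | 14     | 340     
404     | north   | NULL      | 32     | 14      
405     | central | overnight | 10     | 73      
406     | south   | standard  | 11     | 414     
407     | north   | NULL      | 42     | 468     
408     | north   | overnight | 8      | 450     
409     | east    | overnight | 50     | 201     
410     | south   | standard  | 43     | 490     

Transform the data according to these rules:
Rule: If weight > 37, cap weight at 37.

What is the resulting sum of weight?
231

Step 1: 3 records have weight > 37
Step 2: These records originally summed to 135
Step 3: After capping: 3 × 37 = 111
Step 4: Unaffected records sum: 120
Step 5: Final sum = 111 + 120 = 231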